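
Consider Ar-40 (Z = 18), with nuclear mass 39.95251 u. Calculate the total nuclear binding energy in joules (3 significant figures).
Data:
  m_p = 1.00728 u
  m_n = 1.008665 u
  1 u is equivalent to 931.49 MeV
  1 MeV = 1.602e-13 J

5.51e-11 J

Z = 18, so N = A − Z = 40 − 18 = 22.
Total constituent mass: 18 × 1.00728 + 22 × 1.008665 = 40.321670 u
The mass defect is 40.321670 − 39.95251 = 0.369160 u.
Binding energy = Δm·c² = 0.369160 × 931.49 MeV/u = 343.869 MeV
In joules: 343.869 MeV × 1.602e-13 J/MeV = 5.5088e-11 J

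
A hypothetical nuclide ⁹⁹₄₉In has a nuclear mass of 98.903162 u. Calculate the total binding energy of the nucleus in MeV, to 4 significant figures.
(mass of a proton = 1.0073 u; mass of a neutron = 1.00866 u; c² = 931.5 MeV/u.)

826.7 MeV

The nucleus contains 49 protons and 99 − 49 = 50 neutrons.
Total constituent mass: 49 × 1.0073 + 50 × 1.00866 = 99.79070 u
The mass defect is 99.79070 − 98.903162 = 0.887538 u.
E_B = 0.887538 × 931.5 = 826.742 MeV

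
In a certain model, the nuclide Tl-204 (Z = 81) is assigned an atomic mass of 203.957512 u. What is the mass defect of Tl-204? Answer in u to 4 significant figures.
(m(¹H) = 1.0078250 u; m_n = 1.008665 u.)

With 81 protons and 123 neutrons (A = 204):
Σm = 81·m(¹H) + 123·m_n = 81.6338250 + 124.065795 = 205.6996200 u
Δm = 205.6996200 − 203.957512 = 1.7421080 u

1.742 u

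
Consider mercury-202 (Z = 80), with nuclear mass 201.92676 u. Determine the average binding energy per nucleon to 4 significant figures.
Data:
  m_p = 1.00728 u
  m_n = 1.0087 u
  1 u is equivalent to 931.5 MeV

7.918 MeV/nucleon

Σm = 80·m_p + 122·m_n = 80.58240 + 123.0614 = 203.64380 u
Δm = 203.64380 − 201.92676 = 1.71704 u
Converting to energy: 1.71704 u × 931.5 MeV/u = 1599.42 MeV
BE/A = 1599.42 MeV / 202 = 7.918 MeV/nucleon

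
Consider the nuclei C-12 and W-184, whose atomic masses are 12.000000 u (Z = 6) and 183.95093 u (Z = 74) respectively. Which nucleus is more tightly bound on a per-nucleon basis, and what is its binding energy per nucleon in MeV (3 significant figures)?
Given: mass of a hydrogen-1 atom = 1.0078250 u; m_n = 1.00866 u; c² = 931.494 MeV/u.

W-184; 8.00 MeV/nucleon

C-12: Σm = 6(1.0078250) + 6(1.00866) = 12.0989100 u; Δm = 0.0989100 u; E_B = 92.134 MeV; E_B/A = 7.678 MeV
W-184: Σm = 74(1.0078250) + 110(1.00866) = 185.5316500 u; Δm = 1.5807200 u; E_B = 1472.4 MeV; E_B/A = 8.002 MeV
W-184 has the higher binding energy per nucleon, so it is the more tightly bound nucleus.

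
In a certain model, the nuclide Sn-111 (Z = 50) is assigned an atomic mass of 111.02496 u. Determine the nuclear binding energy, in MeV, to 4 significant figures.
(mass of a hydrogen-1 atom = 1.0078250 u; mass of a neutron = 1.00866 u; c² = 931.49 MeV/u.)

833.3 MeV

Mass of separated nucleons = 50(1.0078250) + 61(1.00866) = 50.3912500 + 61.52826 = 111.9195100 u
The mass defect is 111.9195100 − 111.02496 = 0.8945500 u.
Converting to energy: 0.8945500 u × 931.49 MeV/u = 833.264 MeV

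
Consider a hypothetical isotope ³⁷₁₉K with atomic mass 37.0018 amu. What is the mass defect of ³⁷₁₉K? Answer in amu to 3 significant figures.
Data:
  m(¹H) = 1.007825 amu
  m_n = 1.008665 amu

0.303 amu

The nucleus contains 19 protons and 37 − 19 = 18 neutrons.
Mass of separated nucleons = 19(1.007825) + 18(1.008665) = 19.148675 + 18.155970 = 37.304645 amu
Δm = 37.304645 − 37.0018 = 0.302845 amu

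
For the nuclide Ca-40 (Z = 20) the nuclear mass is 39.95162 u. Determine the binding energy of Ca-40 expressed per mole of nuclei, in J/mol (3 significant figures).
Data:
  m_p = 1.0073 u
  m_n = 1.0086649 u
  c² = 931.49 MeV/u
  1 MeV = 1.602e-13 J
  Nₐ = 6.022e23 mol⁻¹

3.30e+13 J/mol

Mass of separated nucleons = 20(1.0073) + 20(1.0086649) = 20.1460 + 20.1732980 = 40.3192980 u
Mass defect Δm = 40.3192980 − 39.95162 = 0.3676780 u
Converting to energy: 0.3676780 u × 931.49 MeV/u = 342.488 MeV
Per nucleus in joules: 342.488 MeV × 1.602e-13 J/MeV = 5.4867e-11 J
Per mole: 5.4867e-11 J × 6.022e23 mol⁻¹ = 3.3041e+13 J/mol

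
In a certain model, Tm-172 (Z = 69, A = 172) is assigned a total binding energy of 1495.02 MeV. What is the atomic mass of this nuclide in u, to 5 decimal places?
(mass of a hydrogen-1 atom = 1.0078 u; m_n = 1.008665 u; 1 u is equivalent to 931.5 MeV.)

Mass defect = 1495.02 MeV / (931.5 MeV/u) = 1.6049597 u
Constituent mass = 69(1.0078) + 103(1.008665) = 173.430695 u
Atomic mass = 173.430695 − 1.6049597 = 171.8257353 u ≈ 171.82574 u (to 5 decimal places)

171.82574 u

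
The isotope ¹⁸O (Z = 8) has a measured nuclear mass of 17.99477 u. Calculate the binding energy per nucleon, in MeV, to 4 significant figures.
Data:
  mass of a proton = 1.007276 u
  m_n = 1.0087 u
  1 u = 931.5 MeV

7.785 MeV/nucleon

Mass of separated nucleons = 8(1.007276) + 10(1.0087) = 8.058208 + 10.0870 = 18.145208 u
Δm = 18.145208 − 17.99477 = 0.150438 u
Binding energy = Δm·c² = 0.150438 × 931.5 MeV/u = 140.133 MeV
Per nucleon: 140.133 / 18 = 7.785 MeV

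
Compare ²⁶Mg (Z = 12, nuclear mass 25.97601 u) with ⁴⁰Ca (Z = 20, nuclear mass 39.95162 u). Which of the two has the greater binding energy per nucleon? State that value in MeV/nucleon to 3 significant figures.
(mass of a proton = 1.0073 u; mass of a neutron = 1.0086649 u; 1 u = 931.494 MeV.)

⁴⁰Ca; 8.56 MeV/nucleon

²⁶Mg: Σm = 12(1.0073) + 14(1.0086649) = 26.2089086 u; Δm = 0.2328986 u; E_B = 216.94 MeV; E_B/A = 8.344 MeV
⁴⁰Ca: Σm = 20(1.0073) + 20(1.0086649) = 40.3192980 u; Δm = 0.3676780 u; E_B = 342.49 MeV; E_B/A = 8.562 MeV
⁴⁰Ca has the higher binding energy per nucleon, so it is the more tightly bound nucleus.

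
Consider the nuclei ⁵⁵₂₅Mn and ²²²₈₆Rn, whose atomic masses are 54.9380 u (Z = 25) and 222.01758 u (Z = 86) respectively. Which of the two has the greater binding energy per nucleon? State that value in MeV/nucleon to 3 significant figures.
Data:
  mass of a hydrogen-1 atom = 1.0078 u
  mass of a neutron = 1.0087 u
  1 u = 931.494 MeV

⁵⁵₂₅Mn: Σm = 25(1.0078) + 30(1.0087) = 55.4560 u; Δm = 0.5180 u; E_B = 482.51 MeV; E_B/A = 8.773 MeV
²²²₈₆Rn: Σm = 86(1.0078) + 136(1.0087) = 223.8540 u; Δm = 1.83642 u; E_B = 1710.6 MeV; E_B/A = 7.705 MeV
⁵⁵₂₅Mn has the higher binding energy per nucleon, so it is the more tightly bound nucleus.

⁵⁵₂₅Mn; 8.77 MeV/nucleon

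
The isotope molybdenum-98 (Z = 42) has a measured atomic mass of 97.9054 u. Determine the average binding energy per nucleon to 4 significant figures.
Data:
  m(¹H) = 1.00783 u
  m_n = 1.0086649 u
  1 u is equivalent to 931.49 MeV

8.637 MeV/nucleon

Mass of separated nucleons = 42(1.00783) + 56(1.0086649) = 42.32886 + 56.4852344 = 98.8140944 u
Mass defect Δm = 98.8140944 − 97.9054 = 0.9086944 u
Binding energy = Δm·c² = 0.9086944 × 931.49 MeV/u = 846.440 MeV
Dividing by A = 98 gives 8.637 MeV per nucleon.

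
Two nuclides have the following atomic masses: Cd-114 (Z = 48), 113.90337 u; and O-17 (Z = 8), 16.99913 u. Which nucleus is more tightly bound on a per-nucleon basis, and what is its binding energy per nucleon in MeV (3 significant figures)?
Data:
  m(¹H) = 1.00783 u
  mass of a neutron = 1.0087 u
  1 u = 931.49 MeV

Cd-114; 8.55 MeV/nucleon

Cd-114: Σm = 48(1.00783) + 66(1.0087) = 114.95004 u; Δm = 1.04667 u; E_B = 974.96 MeV; E_B/A = 8.552 MeV
O-17: Σm = 8(1.00783) + 9(1.0087) = 17.14094 u; Δm = 0.14181 u; E_B = 132.09 MeV; E_B/A = 7.770 MeV
Cd-114 has the higher binding energy per nucleon, so it is the more tightly bound nucleus.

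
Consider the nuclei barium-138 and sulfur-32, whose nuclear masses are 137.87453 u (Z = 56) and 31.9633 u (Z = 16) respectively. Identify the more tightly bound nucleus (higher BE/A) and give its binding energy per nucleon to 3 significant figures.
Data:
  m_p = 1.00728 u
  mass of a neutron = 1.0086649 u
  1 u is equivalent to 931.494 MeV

sulfur-32; 8.49 MeV/nucleon

barium-138: Σm = 56(1.00728) + 82(1.0086649) = 139.1182018 u; Δm = 1.2436718 u; E_B = 1158.47 MeV; E_B/A = 8.3947 MeV
sulfur-32: Σm = 16(1.00728) + 16(1.0086649) = 32.2551184 u; Δm = 0.2918184 u; E_B = 271.827 MeV; E_B/A = 8.4946 MeV
sulfur-32 has the higher binding energy per nucleon, so it is the more tightly bound nucleus.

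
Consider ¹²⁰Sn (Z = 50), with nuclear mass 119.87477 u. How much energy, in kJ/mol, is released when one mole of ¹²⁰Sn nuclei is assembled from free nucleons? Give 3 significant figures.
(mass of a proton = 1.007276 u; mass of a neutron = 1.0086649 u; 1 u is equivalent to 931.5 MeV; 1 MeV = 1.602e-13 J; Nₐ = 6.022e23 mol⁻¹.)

Z = 50, so N = A − Z = 120 − 50 = 70.
Mass of separated nucleons = 50(1.007276) + 70(1.0086649) = 50.363800 + 70.6065430 = 120.9703430 u
The mass defect is 120.9703430 − 119.87477 = 1.0955730 u.
E_B = 1.0955730 × 931.5 = 1020.53 MeV
Per nucleus in joules: 1020.53 MeV × 1.602e-13 J/MeV = 1.6349e-10 J
Per mole: 1.6349e-10 J × 6.022e23 mol⁻¹ = 9.8454e+13 J/mol

9.85e+10 kJ/mol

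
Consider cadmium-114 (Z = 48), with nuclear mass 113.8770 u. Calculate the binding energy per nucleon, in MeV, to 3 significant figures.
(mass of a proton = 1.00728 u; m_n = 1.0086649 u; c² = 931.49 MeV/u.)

With 48 protons and 66 neutrons (A = 114):
Σm = 48·m_p + 66·m_n = 48.34944 + 66.5718834 = 114.9213234 u
Δm = 114.9213234 − 113.8770 = 1.0443234 u
E_B = 1.0443234 × 931.49 = 972.777 MeV
Dividing by A = 114 gives 8.533 MeV per nucleon.

8.53 MeV/nucleon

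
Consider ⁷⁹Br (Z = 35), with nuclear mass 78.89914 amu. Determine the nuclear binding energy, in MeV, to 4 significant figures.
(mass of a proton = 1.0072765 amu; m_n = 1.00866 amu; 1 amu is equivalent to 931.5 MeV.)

With 35 protons and 44 neutrons (A = 79):
Total constituent mass: 35 × 1.0072765 + 44 × 1.00866 = 79.6357175 amu
Δm = 79.6357175 − 78.89914 = 0.7365775 amu
E_B = 0.7365775 × 931.5 = 686.122 MeV

686.1 MeV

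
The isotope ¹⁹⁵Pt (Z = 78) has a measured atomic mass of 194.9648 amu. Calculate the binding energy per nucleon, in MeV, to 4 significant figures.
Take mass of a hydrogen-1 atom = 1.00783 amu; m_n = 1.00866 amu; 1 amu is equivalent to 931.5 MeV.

7.926 MeV/nucleon

With 78 protons and 117 neutrons (A = 195):
Total constituent mass: 78 × 1.00783 + 117 × 1.00866 = 196.62396 amu
The mass defect is 196.62396 − 194.9648 = 1.65916 amu.
Converting to energy: 1.65916 amu × 931.5 MeV/amu = 1545.51 MeV
Per nucleon: 1545.51 / 195 = 7.926 MeV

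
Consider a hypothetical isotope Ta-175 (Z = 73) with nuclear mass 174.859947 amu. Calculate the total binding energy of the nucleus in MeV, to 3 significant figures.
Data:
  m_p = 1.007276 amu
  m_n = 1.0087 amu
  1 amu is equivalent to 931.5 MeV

1450 MeV

Σm = 73·m_p + 102·m_n = 73.531148 + 102.8874 = 176.418548 amu
Δm = 176.418548 − 174.859947 = 1.558601 amu
Binding energy = Δm·c² = 1.558601 × 931.5 MeV/amu = 1451.84 MeV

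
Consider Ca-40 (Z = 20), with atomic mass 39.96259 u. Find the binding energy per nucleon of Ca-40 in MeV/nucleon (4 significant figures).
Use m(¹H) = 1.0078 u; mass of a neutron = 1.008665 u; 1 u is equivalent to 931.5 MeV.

8.540 MeV/nucleon

The nucleus contains 20 protons and 40 − 20 = 20 neutrons.
Total constituent mass: 20 × 1.0078 + 20 × 1.008665 = 40.329300 u
The mass defect is 40.329300 − 39.96259 = 0.366710 u.
Converting to energy: 0.366710 u × 931.5 MeV/u = 341.590 MeV
Dividing by A = 40 gives 8.540 MeV per nucleon.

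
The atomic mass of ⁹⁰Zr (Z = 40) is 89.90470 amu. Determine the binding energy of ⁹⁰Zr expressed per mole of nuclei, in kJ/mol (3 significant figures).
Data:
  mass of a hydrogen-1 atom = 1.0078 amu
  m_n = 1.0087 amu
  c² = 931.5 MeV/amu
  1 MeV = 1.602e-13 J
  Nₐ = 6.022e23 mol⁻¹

Z = 40, so N = A − Z = 90 − 40 = 50.
Σm = 40·m(¹H) + 50·m_n = 40.3120 + 50.4350 = 90.7470 amu
Δm = 90.7470 − 89.90470 = 0.84230 amu
E_B = 0.84230 × 931.5 = 784.602 MeV
Per nucleus in joules: 784.602 MeV × 1.602e-13 J/MeV = 1.2569e-10 J
Per mole: 1.2569e-10 J × 6.022e23 mol⁻¹ = 7.5691e+13 J/mol

7.57e+10 kJ/mol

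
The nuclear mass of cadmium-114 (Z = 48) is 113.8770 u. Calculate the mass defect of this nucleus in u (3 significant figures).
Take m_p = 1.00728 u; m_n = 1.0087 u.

Σm = 48·m_p + 66·m_n = 48.34944 + 66.5742 = 114.92364 u
The mass defect is 114.92364 − 113.8770 = 1.04664 u.

1.05 u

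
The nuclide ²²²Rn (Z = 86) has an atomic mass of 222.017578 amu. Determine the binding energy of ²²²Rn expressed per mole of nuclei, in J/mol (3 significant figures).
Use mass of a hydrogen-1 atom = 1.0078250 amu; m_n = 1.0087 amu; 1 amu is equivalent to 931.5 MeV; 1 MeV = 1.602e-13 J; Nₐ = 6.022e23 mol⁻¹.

Z = 86, so N = A − Z = 222 − 86 = 136.
Total constituent mass: 86 × 1.0078250 + 136 × 1.0087 = 223.8561500 amu
The mass defect is 223.8561500 − 222.017578 = 1.8385720 amu.
Converting to energy: 1.8385720 amu × 931.5 MeV/amu = 1712.63 MeV
Per nucleus in joules: 1712.63 MeV × 1.602e-13 J/MeV = 2.7436e-10 J
Per mole: 2.7436e-10 J × 6.022e23 mol⁻¹ = 1.6522e+14 J/mol

1.65e+14 J/mol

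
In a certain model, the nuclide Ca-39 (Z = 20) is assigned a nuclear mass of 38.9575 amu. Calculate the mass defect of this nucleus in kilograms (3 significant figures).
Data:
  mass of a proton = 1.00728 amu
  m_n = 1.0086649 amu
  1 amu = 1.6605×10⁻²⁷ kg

Σm = 20·m_p + 19·m_n = 20.14560 + 19.1646331 = 39.3102331 amu
The mass defect is 39.3102331 − 38.9575 = 0.3527331 amu.
In SI units: 0.3527331 amu × 1.6605×10⁻²⁷ kg/amu = 5.8571e-28 kg

5.86e-28 kg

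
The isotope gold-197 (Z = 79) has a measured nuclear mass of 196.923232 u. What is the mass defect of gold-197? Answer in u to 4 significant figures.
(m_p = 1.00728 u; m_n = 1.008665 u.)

The nucleus contains 79 protons and 197 − 79 = 118 neutrons.
Σm = 79·m_p + 118·m_n = 79.57512 + 119.022470 = 198.597590 u
Mass defect Δm = 198.597590 − 196.923232 = 1.674358 u

1.674 u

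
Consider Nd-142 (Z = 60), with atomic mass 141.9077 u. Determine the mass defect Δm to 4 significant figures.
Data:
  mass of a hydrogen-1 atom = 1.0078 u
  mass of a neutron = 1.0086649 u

With 60 protons and 82 neutrons (A = 142):
Σm = 60·m(¹H) + 82·m_n = 60.4680 + 82.7105218 = 143.1785218 u
Mass defect Δm = 143.1785218 − 141.9077 = 1.2708218 u

1.271 u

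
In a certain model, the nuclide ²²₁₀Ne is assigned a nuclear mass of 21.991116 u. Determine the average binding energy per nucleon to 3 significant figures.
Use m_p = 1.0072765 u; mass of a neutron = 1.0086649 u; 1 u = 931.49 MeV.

Z = 10, so N = A − Z = 22 − 10 = 12.
Total constituent mass: 10 × 1.0072765 + 12 × 1.0086649 = 22.1767438 u
The mass defect is 22.1767438 − 21.991116 = 0.1856278 u.
E_B = 0.1856278 × 931.49 = 172.910 MeV
Dividing by A = 22 gives 7.860 MeV per nucleon.

7.86 MeV/nucleon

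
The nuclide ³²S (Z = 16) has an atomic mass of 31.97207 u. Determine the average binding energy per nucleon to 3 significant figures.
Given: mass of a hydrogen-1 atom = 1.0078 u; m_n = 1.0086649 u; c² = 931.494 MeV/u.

The nucleus contains 16 protons and 32 − 16 = 16 neutrons.
Σm = 16·m(¹H) + 16·m_n = 16.1248 + 16.1386384 = 32.2634384 u
Δm = 32.2634384 − 31.97207 = 0.2913684 u
Converting to energy: 0.2913684 u × 931.494 MeV/u = 271.4079 MeV
BE/A = 271.4079 MeV / 32 = 8.481 MeV/nucleon

8.48 MeV/nucleon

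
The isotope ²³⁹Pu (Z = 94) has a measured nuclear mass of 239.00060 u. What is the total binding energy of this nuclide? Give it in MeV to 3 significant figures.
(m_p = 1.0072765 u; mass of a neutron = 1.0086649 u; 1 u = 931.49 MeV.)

With 94 protons and 145 neutrons (A = 239):
Total constituent mass: 94 × 1.0072765 + 145 × 1.0086649 = 240.9404015 u
The mass defect is 240.9404015 − 239.00060 = 1.9398015 u.
E_B = 1.9398015 × 931.49 = 1806.91 MeV

1810 MeV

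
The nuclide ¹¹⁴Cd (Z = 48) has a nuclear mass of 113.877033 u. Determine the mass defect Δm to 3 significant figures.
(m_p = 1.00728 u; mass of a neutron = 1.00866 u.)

With 48 protons and 66 neutrons (A = 114):
Total constituent mass: 48 × 1.00728 + 66 × 1.00866 = 114.92100 u
Mass defect Δm = 114.92100 − 113.877033 = 1.043967 u

1.04 u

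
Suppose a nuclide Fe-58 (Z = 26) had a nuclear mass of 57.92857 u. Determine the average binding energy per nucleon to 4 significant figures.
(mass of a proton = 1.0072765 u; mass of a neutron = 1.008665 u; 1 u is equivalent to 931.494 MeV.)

The nucleus contains 26 protons and 58 − 26 = 32 neutrons.
Total constituent mass: 26 × 1.0072765 + 32 × 1.008665 = 58.4664690 u
Δm = 58.4664690 − 57.92857 = 0.5378990 u
E_B = 0.5378990 × 931.494 = 501.050 MeV
Dividing by A = 58 gives 8.639 MeV per nucleon.

8.639 MeV/nucleon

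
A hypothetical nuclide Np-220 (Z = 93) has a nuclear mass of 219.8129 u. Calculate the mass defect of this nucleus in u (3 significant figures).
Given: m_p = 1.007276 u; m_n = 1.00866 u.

1.96 u

Total constituent mass: 93 × 1.007276 + 127 × 1.00866 = 221.776488 u
Δm = 221.776488 − 219.8129 = 1.963588 u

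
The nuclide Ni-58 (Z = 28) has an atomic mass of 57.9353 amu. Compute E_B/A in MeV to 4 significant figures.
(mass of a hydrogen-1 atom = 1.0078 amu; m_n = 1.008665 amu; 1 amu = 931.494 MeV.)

8.722 MeV/nucleon

Z = 28, so N = A − Z = 58 − 28 = 30.
Total constituent mass: 28 × 1.0078 + 30 × 1.008665 = 58.478350 amu
The mass defect is 58.478350 − 57.9353 = 0.543050 amu.
E_B = 0.543050 × 931.494 = 505.848 MeV
Per nucleon: 505.848 / 58 = 8.722 MeV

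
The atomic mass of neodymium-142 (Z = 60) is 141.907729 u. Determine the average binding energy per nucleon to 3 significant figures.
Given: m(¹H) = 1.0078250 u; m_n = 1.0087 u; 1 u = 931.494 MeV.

Total constituent mass: 60 × 1.0078250 + 82 × 1.0087 = 143.1829000 u
Mass defect Δm = 143.1829000 − 141.907729 = 1.2751710 u
Converting to energy: 1.2751710 u × 931.494 MeV/u = 1187.81 MeV
BE/A = 1187.81 MeV / 142 = 8.3649 MeV/nucleon

8.36 MeV/nucleon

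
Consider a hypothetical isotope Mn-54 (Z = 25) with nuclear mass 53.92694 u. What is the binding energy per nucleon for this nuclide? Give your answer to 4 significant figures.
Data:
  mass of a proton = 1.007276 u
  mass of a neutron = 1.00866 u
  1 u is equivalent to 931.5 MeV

The nucleus contains 25 protons and 54 − 25 = 29 neutrons.
Mass of separated nucleons = 25(1.007276) + 29(1.00866) = 25.181900 + 29.25114 = 54.433040 u
Mass defect Δm = 54.433040 − 53.92694 = 0.506100 u
Converting to energy: 0.506100 u × 931.5 MeV/u = 471.432 MeV
Per nucleon: 471.432 / 54 = 8.730 MeV

8.730 MeV/nucleon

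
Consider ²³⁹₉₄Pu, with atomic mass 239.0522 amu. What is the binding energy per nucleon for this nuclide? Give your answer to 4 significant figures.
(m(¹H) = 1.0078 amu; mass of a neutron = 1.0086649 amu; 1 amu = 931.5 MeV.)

7.551 MeV/nucleon

Total constituent mass: 94 × 1.0078 + 145 × 1.0086649 = 240.9896105 amu
The mass defect is 240.9896105 − 239.0522 = 1.9374105 amu.
Binding energy = Δm·c² = 1.9374105 × 931.5 MeV/amu = 1804.70 MeV
Dividing by A = 239 gives 7.551 MeV per nucleon.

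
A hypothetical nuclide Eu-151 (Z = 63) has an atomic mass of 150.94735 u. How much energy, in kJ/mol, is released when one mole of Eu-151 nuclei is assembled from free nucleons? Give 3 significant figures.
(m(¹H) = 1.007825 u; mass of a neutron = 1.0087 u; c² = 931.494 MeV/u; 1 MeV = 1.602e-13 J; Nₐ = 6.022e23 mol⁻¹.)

Z = 63, so N = A − Z = 151 − 63 = 88.
Mass of separated nucleons = 63(1.007825) + 88(1.0087) = 63.492975 + 88.7656 = 152.258575 u
The mass defect is 152.258575 − 150.94735 = 1.311225 u.
Converting to energy: 1.311225 u × 931.494 MeV/u = 1221.40 MeV
Per nucleus in joules: 1221.40 MeV × 1.602e-13 J/MeV = 1.9567e-10 J
Per mole: 1.9567e-10 J × 6.022e23 mol⁻¹ = 1.1783e+14 J/mol

1.18e+11 kJ/mol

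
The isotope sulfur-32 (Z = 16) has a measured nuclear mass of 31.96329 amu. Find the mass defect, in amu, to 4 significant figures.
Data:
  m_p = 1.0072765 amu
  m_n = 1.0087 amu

0.2923 amu

The nucleus contains 16 protons and 32 − 16 = 16 neutrons.
Mass of separated nucleons = 16(1.0072765) + 16(1.0087) = 16.1164240 + 16.1392 = 32.2556240 amu
Δm = 32.2556240 − 31.96329 = 0.2923340 amu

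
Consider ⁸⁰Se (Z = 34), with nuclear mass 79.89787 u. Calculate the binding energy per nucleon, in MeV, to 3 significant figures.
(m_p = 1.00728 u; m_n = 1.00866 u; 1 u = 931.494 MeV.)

Z = 34, so N = A − Z = 80 − 34 = 46.
Total constituent mass: 34 × 1.00728 + 46 × 1.00866 = 80.64588 u
Mass defect Δm = 80.64588 − 79.89787 = 0.74801 u
Binding energy = Δm·c² = 0.74801 × 931.494 MeV/u = 696.767 MeV
BE/A = 696.767 MeV / 80 = 8.710 MeV/nucleon

8.71 MeV/nucleon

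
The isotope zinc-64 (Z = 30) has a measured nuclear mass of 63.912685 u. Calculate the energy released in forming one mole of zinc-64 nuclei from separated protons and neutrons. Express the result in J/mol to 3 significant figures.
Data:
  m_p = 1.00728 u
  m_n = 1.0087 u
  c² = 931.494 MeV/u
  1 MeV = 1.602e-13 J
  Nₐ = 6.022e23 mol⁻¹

5.41e+13 J/mol

Total constituent mass: 30 × 1.00728 + 34 × 1.0087 = 64.51420 u
Mass defect Δm = 64.51420 − 63.912685 = 0.601515 u
Converting to energy: 0.601515 u × 931.494 MeV/u = 560.308 MeV
Per nucleus in joules: 560.308 MeV × 1.602e-13 J/MeV = 8.9761e-11 J
Per mole: 8.9761e-11 J × 6.022e23 mol⁻¹ = 5.4054e+13 J/mol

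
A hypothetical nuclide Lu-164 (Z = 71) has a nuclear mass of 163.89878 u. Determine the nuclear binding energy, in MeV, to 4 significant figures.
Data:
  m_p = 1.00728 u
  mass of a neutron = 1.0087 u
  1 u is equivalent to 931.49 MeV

With 71 protons and 93 neutrons (A = 164):
Total constituent mass: 71 × 1.00728 + 93 × 1.0087 = 165.32598 u
Mass defect Δm = 165.32598 − 163.89878 = 1.42720 u
E_B = 1.42720 × 931.49 = 1329.42 MeV

1329 MeV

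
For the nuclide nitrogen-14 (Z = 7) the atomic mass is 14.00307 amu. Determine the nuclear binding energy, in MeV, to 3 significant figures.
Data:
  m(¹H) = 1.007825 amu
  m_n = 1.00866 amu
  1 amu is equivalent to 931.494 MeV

Mass of separated nucleons = 7(1.007825) + 7(1.00866) = 7.054775 + 7.06062 = 14.115395 amu
Δm = 14.115395 − 14.00307 = 0.112325 amu
Converting to energy: 0.112325 amu × 931.494 MeV/amu = 104.630 MeV

105 MeV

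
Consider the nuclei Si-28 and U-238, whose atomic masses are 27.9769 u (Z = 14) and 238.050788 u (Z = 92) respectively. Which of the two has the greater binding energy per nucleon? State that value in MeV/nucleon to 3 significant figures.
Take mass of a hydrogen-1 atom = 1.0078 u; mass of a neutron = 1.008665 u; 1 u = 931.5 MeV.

Si-28; 8.44 MeV/nucleon

Si-28: Σm = 14(1.0078) + 14(1.008665) = 28.230510 u; Δm = 0.253610 u; E_B = 236.24 MeV; E_B/A = 8.437 MeV
U-238: Σm = 92(1.0078) + 146(1.008665) = 239.982690 u; Δm = 1.931902 u; E_B = 1799.6 MeV; E_B/A = 7.561 MeV
Si-28 has the higher binding energy per nucleon, so it is the more tightly bound nucleus.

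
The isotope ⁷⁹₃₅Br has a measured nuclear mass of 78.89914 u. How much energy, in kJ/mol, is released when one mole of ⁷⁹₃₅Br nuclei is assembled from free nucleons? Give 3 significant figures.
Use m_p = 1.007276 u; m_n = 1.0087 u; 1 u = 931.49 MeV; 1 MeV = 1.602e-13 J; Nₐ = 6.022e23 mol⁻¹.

6.63e+10 kJ/mol

With 35 protons and 44 neutrons (A = 79):
Total constituent mass: 35 × 1.007276 + 44 × 1.0087 = 79.637460 u
Δm = 79.637460 − 78.89914 = 0.738320 u
E_B = 0.738320 × 931.49 = 687.738 MeV
Per nucleus in joules: 687.738 MeV × 1.602e-13 J/MeV = 1.10176e-10 J
Per mole: 1.10176e-10 J × 6.022e23 mol⁻¹ = 6.6348e+13 J/mol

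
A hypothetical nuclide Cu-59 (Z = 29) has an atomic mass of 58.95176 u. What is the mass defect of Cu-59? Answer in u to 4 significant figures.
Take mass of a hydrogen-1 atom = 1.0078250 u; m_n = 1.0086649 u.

Mass of separated nucleons = 29(1.0078250) + 30(1.0086649) = 29.2269250 + 30.2599470 = 59.4868720 u
Δm = 59.4868720 − 58.95176 = 0.5351120 u

0.5351 u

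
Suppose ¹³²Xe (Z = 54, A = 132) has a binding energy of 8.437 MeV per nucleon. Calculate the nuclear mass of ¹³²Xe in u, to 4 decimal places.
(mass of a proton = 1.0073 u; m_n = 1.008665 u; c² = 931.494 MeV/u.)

131.8745 u

Total binding energy = 132 × 8.437 = 1113.684 MeV
Mass defect = 1113.684 MeV / (931.494 MeV/u) = 1.195589 u
Constituent mass = 54(1.0073) + 78(1.008665) = 133.070070 u
Nuclear mass = 133.070070 − 1.195589 = 131.874481 u ≈ 131.8745 u (to 4 decimal places)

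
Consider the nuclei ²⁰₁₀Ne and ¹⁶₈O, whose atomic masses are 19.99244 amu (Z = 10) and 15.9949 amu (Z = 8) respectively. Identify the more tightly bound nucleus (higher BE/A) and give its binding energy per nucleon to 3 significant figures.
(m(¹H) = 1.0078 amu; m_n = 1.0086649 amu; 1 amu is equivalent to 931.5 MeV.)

²⁰₁₀Ne: Σm = 10(1.0078) + 10(1.0086649) = 20.1646490 amu; Δm = 0.1722090 amu; E_B = 160.41 MeV; E_B/A = 8.021 MeV
¹⁶₈O: Σm = 8(1.0078) + 8(1.0086649) = 16.1317192 amu; Δm = 0.1368192 amu; E_B = 127.447 MeV; E_B/A = 7.965 MeV
²⁰₁₀Ne has the higher binding energy per nucleon, so it is the more tightly bound nucleus.

²⁰₁₀Ne; 8.02 MeV/nucleon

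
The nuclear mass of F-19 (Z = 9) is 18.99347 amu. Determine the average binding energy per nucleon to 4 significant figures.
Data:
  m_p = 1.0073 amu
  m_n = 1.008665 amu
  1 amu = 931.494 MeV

The nucleus contains 9 protons and 19 − 9 = 10 neutrons.
Σm = 9·m_p + 10·m_n = 9.0657 + 10.086650 = 19.152350 amu
Mass defect Δm = 19.152350 − 18.99347 = 0.158880 amu
Binding energy = Δm·c² = 0.158880 × 931.494 MeV/amu = 147.996 MeV
Dividing by A = 19 gives 7.789 MeV per nucleon.

7.789 MeV/nucleon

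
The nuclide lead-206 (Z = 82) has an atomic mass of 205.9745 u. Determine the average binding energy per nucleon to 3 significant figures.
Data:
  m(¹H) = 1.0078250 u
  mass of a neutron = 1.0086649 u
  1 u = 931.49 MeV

Z = 82, so N = A − Z = 206 − 82 = 124.
Σm = 82·m(¹H) + 124·m_n = 82.6416500 + 125.0744476 = 207.7160976 u
The mass defect is 207.7160976 − 205.9745 = 1.7415976 u.
Binding energy = Δm·c² = 1.7415976 × 931.49 MeV/u = 1622.28 MeV
BE/A = 1622.28 MeV / 206 = 7.875 MeV/nucleon

7.88 MeV/nucleon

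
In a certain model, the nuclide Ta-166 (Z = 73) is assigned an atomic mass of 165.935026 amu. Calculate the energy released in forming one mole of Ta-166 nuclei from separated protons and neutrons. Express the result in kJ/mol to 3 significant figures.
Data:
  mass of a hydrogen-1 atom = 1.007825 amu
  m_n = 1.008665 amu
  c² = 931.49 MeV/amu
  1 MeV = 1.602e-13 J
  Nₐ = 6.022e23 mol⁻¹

Z = 73, so N = A − Z = 166 − 73 = 93.
Total constituent mass: 73 × 1.007825 + 93 × 1.008665 = 167.377070 amu
Δm = 167.377070 − 165.935026 = 1.442044 amu
Binding energy = Δm·c² = 1.442044 × 931.49 MeV/amu = 1343.25 MeV
Per nucleus in joules: 1343.25 MeV × 1.602e-13 J/MeV = 2.1519e-10 J
Per mole: 2.1519e-10 J × 6.022e23 mol⁻¹ = 1.2959e+14 J/mol

1.30e+11 kJ/mol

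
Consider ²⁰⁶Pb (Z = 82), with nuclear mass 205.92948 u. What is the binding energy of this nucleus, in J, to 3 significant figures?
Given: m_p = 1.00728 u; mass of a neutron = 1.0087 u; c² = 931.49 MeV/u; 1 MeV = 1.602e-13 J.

Total constituent mass: 82 × 1.00728 + 124 × 1.0087 = 207.67576 u
Δm = 207.67576 − 205.92948 = 1.74628 u
E_B = 1.74628 × 931.49 = 1626.64 MeV
In joules: 1626.64 MeV × 1.602e-13 J/MeV = 2.6059e-10 J

2.61e-10 J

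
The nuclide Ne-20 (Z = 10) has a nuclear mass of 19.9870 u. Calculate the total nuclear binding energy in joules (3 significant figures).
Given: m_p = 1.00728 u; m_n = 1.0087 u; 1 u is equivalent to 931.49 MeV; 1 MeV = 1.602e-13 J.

2.58e-11 J

Σm = 10·m_p + 10·m_n = 10.07280 + 10.0870 = 20.15980 u
The mass defect is 20.15980 − 19.9870 = 0.17280 u.
Binding energy = Δm·c² = 0.17280 × 931.49 MeV/u = 160.961 MeV
In joules: 160.961 MeV × 1.602e-13 J/MeV = 2.5786e-11 J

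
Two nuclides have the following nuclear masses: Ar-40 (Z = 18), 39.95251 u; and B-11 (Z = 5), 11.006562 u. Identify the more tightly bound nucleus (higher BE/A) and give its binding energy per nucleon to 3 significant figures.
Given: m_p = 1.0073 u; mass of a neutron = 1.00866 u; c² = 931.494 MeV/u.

Ar-40: Σm = 18(1.0073) + 22(1.00866) = 40.32192 u; Δm = 0.36941 u; E_B = 344.10 MeV; E_B/A = 8.603 MeV
B-11: Σm = 5(1.0073) + 6(1.00866) = 11.08846 u; Δm = 0.081898 u; E_B = 76.287 MeV; E_B/A = 6.935 MeV
Ar-40 has the higher binding energy per nucleon, so it is the more tightly bound nucleus.

Ar-40; 8.60 MeV/nucleon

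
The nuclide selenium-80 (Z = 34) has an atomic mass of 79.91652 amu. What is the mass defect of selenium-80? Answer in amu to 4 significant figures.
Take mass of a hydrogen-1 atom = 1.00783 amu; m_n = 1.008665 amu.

Σm = 34·m(¹H) + 46·m_n = 34.26622 + 46.398590 = 80.664810 amu
Mass defect Δm = 80.664810 − 79.91652 = 0.748290 amu

0.7483 amu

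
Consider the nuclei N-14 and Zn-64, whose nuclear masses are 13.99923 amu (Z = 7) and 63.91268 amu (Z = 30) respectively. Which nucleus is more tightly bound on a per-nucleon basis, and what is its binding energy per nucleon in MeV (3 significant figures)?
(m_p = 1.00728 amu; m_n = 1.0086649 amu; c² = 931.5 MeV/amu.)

N-14: Σm = 7(1.00728) + 7(1.0086649) = 14.1116143 amu; Δm = 0.1123843 amu; E_B = 104.69 MeV; E_B/A = 7.478 MeV
Zn-64: Σm = 30(1.00728) + 34(1.0086649) = 64.5130066 amu; Δm = 0.6003266 amu; E_B = 559.20 MeV; E_B/A = 8.738 MeV
Zn-64 has the higher binding energy per nucleon, so it is the more tightly bound nucleus.

Zn-64; 8.74 MeV/nucleon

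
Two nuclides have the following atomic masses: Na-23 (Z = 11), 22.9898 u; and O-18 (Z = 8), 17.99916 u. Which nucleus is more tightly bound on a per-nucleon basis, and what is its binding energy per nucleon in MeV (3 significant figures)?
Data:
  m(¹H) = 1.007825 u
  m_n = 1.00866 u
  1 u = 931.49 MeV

Na-23: Σm = 11(1.007825) + 12(1.00866) = 23.189995 u; Δm = 0.200195 u; E_B = 186.48 MeV; E_B/A = 8.108 MeV
O-18: Σm = 8(1.007825) + 10(1.00866) = 18.149200 u; Δm = 0.150040 u; E_B = 139.76 MeV; E_B/A = 7.764 MeV
Na-23 has the higher binding energy per nucleon, so it is the more tightly bound nucleus.

Na-23; 8.11 MeV/nucleon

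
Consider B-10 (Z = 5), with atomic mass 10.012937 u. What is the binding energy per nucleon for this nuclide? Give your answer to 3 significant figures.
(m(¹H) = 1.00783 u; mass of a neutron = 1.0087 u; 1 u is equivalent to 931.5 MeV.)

6.49 MeV/nucleon

The nucleus contains 5 protons and 10 − 5 = 5 neutrons.
Mass of separated nucleons = 5(1.00783) + 5(1.0087) = 5.03915 + 5.0435 = 10.08265 u
The mass defect is 10.08265 − 10.012937 = 0.069713 u.
Binding energy = Δm·c² = 0.069713 × 931.5 MeV/u = 64.9377 MeV
BE/A = 64.9377 MeV / 10 = 6.494 MeV/nucleon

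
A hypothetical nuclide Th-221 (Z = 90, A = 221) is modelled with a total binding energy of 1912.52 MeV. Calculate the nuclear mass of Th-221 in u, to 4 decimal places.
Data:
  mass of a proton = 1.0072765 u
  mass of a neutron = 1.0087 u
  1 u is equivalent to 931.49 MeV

Mass defect = 1912.52 MeV / (931.49 MeV/u) = 2.053184 u
Constituent mass = 90(1.0072765) + 131(1.0087) = 222.7945850 u
Nuclear mass = 222.7945850 − 2.053184 = 220.7414010 u ≈ 220.7414 u (to 4 decimal places)

220.7414 u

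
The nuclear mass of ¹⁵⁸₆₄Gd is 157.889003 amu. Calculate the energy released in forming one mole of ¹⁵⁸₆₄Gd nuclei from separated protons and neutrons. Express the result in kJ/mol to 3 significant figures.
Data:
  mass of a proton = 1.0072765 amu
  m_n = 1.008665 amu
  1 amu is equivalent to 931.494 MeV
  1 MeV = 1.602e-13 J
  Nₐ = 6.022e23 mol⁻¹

1.25e+11 kJ/mol

The nucleus contains 64 protons and 158 − 64 = 94 neutrons.
Total constituent mass: 64 × 1.0072765 + 94 × 1.008665 = 159.2802060 amu
Mass defect Δm = 159.2802060 − 157.889003 = 1.3912030 amu
E_B = 1.3912030 × 931.494 = 1295.90 MeV
Per nucleus in joules: 1295.90 MeV × 1.602e-13 J/MeV = 2.0760e-10 J
Per mole: 2.0760e-10 J × 6.022e23 mol⁻¹ = 1.2502e+14 J/mol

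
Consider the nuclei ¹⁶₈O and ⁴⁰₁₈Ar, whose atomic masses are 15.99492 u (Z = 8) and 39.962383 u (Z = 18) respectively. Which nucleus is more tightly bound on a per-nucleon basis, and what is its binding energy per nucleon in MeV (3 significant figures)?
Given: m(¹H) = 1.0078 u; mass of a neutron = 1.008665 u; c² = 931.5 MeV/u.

¹⁶₈O: Σm = 8(1.0078) + 8(1.008665) = 16.131720 u; Δm = 0.136800 u; E_B = 127.43 MeV; E_B/A = 7.964 MeV
⁴⁰₁₈Ar: Σm = 18(1.0078) + 22(1.008665) = 40.331030 u; Δm = 0.368647 u; E_B = 343.395 MeV; E_B/A = 8.5849 MeV
⁴⁰₁₈Ar has the higher binding energy per nucleon, so it is the more tightly bound nucleus.

⁴⁰₁₈Ar; 8.58 MeV/nucleon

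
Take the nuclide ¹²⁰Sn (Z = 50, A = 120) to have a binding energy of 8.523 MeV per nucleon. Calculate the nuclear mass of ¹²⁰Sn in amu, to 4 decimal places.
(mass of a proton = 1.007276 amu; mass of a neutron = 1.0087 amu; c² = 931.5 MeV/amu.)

119.8748 amu

Total binding energy = 120 × 8.523 = 1022.760 MeV
Mass defect = 1022.760 MeV / (931.5 MeV/amu) = 1.097971 amu
Constituent mass = 50(1.007276) + 70(1.0087) = 120.972800 amu
Nuclear mass = 120.972800 − 1.097971 = 119.874829 amu ≈ 119.8748 amu (to 4 decimal places)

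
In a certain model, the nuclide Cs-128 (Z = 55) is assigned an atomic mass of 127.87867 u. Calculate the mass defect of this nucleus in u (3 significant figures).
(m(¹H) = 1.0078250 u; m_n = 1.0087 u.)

The nucleus contains 55 protons and 128 − 55 = 73 neutrons.
Σm = 55·m(¹H) + 73·m_n = 55.4303750 + 73.6351 = 129.0654750 u
Mass defect Δm = 129.0654750 − 127.87867 = 1.1868050 u

1.19 u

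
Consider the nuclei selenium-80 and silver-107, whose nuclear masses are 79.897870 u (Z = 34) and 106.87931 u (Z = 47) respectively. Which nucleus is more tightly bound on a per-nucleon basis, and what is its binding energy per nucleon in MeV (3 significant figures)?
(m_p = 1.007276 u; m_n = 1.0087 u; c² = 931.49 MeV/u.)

selenium-80: Σm = 34(1.007276) + 46(1.0087) = 80.647584 u; Δm = 0.749714 u; E_B = 698.35 MeV; E_B/A = 8.729 MeV
silver-107: Σm = 47(1.007276) + 60(1.0087) = 107.863972 u; Δm = 0.984662 u; E_B = 917.20 MeV; E_B/A = 8.572 MeV
selenium-80 has the higher binding energy per nucleon, so it is the more tightly bound nucleus.

selenium-80; 8.73 MeV/nucleon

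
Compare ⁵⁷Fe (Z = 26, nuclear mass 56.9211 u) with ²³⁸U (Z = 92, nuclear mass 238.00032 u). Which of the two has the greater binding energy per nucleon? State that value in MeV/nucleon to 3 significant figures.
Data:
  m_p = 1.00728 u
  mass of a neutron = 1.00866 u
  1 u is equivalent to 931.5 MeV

⁵⁷Fe: Σm = 26(1.00728) + 31(1.00866) = 57.45774 u; Δm = 0.53664 u; E_B = 499.88 MeV; E_B/A = 8.770 MeV
²³⁸U: Σm = 92(1.00728) + 146(1.00866) = 239.93412 u; Δm = 1.93380 u; E_B = 1801.33 MeV; E_B/A = 7.569 MeV
⁵⁷Fe has the higher binding energy per nucleon, so it is the more tightly bound nucleus.

⁵⁷Fe; 8.77 MeV/nucleon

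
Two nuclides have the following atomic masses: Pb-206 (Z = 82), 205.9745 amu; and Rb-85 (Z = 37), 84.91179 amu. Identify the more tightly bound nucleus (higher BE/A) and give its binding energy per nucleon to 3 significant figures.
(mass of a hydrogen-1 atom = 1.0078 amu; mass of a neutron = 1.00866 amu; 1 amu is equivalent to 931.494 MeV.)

Pb-206: Σm = 82(1.0078) + 124(1.00866) = 207.71344 amu; Δm = 1.73894 amu; E_B = 1619.8 MeV; E_B/A = 7.863 MeV
Rb-85: Σm = 37(1.0078) + 48(1.00866) = 85.70428 amu; Δm = 0.79249 amu; E_B = 738.20 MeV; E_B/A = 8.6847 MeV
Rb-85 has the higher binding energy per nucleon, so it is the more tightly bound nucleus.

Rb-85; 8.68 MeV/nucleon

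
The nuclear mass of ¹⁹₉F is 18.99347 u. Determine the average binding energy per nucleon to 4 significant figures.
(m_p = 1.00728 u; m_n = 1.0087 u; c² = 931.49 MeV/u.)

Total constituent mass: 9 × 1.00728 + 10 × 1.0087 = 19.15252 u
Δm = 19.15252 − 18.99347 = 0.15905 u
Converting to energy: 0.15905 u × 931.49 MeV/u = 148.153 MeV
BE/A = 148.153 MeV / 19 = 7.798 MeV/nucleon

7.798 MeV/nucleon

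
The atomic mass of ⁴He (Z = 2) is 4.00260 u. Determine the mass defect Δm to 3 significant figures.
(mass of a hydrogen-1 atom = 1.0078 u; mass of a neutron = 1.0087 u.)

With 2 protons and 2 neutrons (A = 4):
Total constituent mass: 2 × 1.0078 + 2 × 1.0087 = 4.0330 u
The mass defect is 4.0330 − 4.00260 = 0.03040 u.

0.0304 u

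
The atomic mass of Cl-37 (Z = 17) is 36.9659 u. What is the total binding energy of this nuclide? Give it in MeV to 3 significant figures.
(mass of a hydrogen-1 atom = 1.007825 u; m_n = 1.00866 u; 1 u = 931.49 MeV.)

Mass of separated nucleons = 17(1.007825) + 20(1.00866) = 17.133025 + 20.17320 = 37.306225 u
The mass defect is 37.306225 − 36.9659 = 0.340325 u.
Converting to energy: 0.340325 u × 931.49 MeV/u = 317.009 MeV

317 MeV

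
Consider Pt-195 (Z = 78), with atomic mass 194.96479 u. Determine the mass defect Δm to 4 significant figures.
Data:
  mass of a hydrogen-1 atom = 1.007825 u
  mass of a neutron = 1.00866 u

1.659 u

With 78 protons and 117 neutrons (A = 195):
Mass of separated nucleons = 78(1.007825) + 117(1.00866) = 78.610350 + 118.01322 = 196.623570 u
Mass defect Δm = 196.623570 − 194.96479 = 1.658780 u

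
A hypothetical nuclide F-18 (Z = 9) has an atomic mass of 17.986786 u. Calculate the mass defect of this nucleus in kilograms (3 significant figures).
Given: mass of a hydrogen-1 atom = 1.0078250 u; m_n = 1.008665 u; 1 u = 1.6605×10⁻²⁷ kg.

2.68e-28 kg

Total constituent mass: 9 × 1.0078250 + 9 × 1.008665 = 18.1484100 u
Δm = 18.1484100 − 17.986786 = 0.1616240 u
In SI units: 0.1616240 u × 1.6605×10⁻²⁷ kg/u = 2.6838e-28 kg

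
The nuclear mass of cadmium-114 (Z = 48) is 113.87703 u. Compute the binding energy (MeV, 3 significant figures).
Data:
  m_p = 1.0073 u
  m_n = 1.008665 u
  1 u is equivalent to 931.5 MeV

974 MeV

The nucleus contains 48 protons and 114 − 48 = 66 neutrons.
Mass of separated nucleons = 48(1.0073) + 66(1.008665) = 48.3504 + 66.571890 = 114.922290 u
Mass defect Δm = 114.922290 − 113.87703 = 1.045260 u
Converting to energy: 1.045260 u × 931.5 MeV/u = 973.660 MeV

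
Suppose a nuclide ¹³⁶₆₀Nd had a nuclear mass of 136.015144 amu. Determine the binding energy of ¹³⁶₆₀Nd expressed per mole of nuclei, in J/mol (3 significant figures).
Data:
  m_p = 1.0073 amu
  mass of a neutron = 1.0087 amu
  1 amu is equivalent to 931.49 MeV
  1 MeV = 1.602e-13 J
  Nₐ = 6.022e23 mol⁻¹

9.74e+13 J/mol

The nucleus contains 60 protons and 136 − 60 = 76 neutrons.
Mass of separated nucleons = 60(1.0073) + 76(1.0087) = 60.4380 + 76.6612 = 137.0992 amu
Δm = 137.0992 − 136.015144 = 1.084056 amu
E_B = 1.084056 × 931.49 = 1009.79 MeV
Per nucleus in joules: 1009.79 MeV × 1.602e-13 J/MeV = 1.6177e-10 J
Per mole: 1.6177e-10 J × 6.022e23 mol⁻¹ = 9.7418e+13 J/mol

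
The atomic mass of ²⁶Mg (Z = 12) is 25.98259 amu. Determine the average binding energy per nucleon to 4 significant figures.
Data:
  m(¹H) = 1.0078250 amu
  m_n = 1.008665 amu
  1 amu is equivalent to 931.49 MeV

8.334 MeV/nucleon

With 12 protons and 14 neutrons (A = 26):
Mass of separated nucleons = 12(1.0078250) + 14(1.008665) = 12.0939000 + 14.121310 = 26.2152100 amu
Δm = 26.2152100 − 25.98259 = 0.2326200 amu
Binding energy = Δm·c² = 0.2326200 × 931.49 MeV/amu = 216.683 MeV
Dividing by A = 26 gives 8.334 MeV per nucleon.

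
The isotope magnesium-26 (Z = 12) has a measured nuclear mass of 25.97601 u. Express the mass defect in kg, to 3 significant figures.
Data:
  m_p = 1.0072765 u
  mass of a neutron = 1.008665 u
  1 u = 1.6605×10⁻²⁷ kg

3.86e-28 kg

The nucleus contains 12 protons and 26 − 12 = 14 neutrons.
Σm = 12·m_p + 14·m_n = 12.0873180 + 14.121310 = 26.2086280 u
Δm = 26.2086280 − 25.97601 = 0.2326180 u
In SI units: 0.2326180 u × 1.6605×10⁻²⁷ kg/u = 3.8626e-28 kg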